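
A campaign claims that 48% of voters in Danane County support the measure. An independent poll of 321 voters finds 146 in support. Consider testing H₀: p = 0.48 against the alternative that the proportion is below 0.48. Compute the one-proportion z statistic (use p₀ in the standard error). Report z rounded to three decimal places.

p̂ = 146/321 = 0.45483.
Standard error under H₀: √(0.48×0.52/321) = 0.02788.
z = (0.45483 − 0.48)/0.02788 = -0.02517/0.02788 = -0.903.

z = -0.903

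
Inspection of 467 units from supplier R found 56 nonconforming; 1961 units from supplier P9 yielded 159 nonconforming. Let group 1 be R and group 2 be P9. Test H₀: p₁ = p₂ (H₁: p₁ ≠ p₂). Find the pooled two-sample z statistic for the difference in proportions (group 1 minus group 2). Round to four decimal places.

z = 2.6547

p̂₁ = 56/467 = 0.119914, p̂₂ = 159/1961 = 0.081081.
Pooled p̂ = (56+159)/(467+1961) = 215/2428 = 0.088550.
SE = √(0.0807091 × 0.00265127) = 0.014628.
z = (0.119914 − 0.081081)/0.014628 = 0.038833/0.014628 = 2.6547.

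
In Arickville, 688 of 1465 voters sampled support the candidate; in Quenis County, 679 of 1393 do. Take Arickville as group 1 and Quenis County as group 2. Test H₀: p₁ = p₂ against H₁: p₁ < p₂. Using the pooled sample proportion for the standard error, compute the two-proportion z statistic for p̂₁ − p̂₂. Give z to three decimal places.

p̂₁ = 688/1465 ≈ 0.46962, p̂₂ = 679/1393 ≈ 0.48744.
Pooled p̂ = (688+679)/(1465+1393) = 1367/2858 = 0.47831.
SE = √(p̂(1−p̂)(1/n₁+1/n₂)) = √(0.47831·0.52169·0.00140047) = √(0.000349458) = 0.01869.
z = (0.46962 − 0.48744)/0.01869 = -0.01782/0.01869 = -0.953.
p-value = P(Z < -0.953) ≈ 0.1703.

z = -0.953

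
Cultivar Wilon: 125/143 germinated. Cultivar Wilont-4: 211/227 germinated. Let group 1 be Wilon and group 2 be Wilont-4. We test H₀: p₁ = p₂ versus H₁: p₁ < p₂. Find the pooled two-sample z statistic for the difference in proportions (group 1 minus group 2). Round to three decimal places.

p̂₁ = 125/143 = 0.87413, p̂₂ = 211/227 = 0.92952.
Pooled p̂ = (125+211)/(143+227) = 336/370 = 0.90811.
SE = √(p̂(1−p̂)(1/n₁+1/n₂)) = √(0.90811·0.09189·0.0113983) = √(0.000951162) = 0.03084.
z = (0.87413 − 0.92952)/0.03084 = -0.05539/0.03084 = -1.796.
p-value = P(Z < -1.796) ≈ 0.0362.

z = -1.796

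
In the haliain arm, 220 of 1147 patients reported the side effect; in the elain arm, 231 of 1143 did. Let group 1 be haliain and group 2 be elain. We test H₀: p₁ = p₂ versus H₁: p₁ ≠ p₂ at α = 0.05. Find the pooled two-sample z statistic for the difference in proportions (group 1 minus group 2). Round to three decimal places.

z = -0.619

p̂₁ = 220/1147 ≈ 0.191805, p̂₂ = 231/1143 ≈ 0.202100.
Pooled p̂ = (220+231)/(1147+1143) = 451/2290 = 0.196943.
SE = √(0.158157 × 0.00174673) = 0.016621.
z = (0.191805 − 0.202100)/0.016621 = -0.010295/0.016621 = -0.619.
Two-sided p-value ≈ 2·Φ(−0.619) = 0.5357. With α = 0.05, fail to reject H₀.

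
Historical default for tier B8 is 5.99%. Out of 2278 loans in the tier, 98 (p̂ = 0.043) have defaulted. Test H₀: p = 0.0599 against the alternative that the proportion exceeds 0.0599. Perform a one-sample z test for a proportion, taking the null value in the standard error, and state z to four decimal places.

p̂ = 98/2278 = 0.043020.
Under H₀, SE = √(0.0599·0.9401/2278) = √(2.47199e-05) = 0.004972.
z = (0.043020 − 0.0599)/0.004972 = -0.016880/0.004972 = -3.3950.

z = -3.3950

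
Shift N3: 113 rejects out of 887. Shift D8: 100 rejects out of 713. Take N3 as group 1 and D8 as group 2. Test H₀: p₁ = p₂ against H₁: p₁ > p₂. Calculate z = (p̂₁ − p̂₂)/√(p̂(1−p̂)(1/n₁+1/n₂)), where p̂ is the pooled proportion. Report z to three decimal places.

z = -0.752

p̂₁ = 113/887 ≈ 0.12740, p̂₂ = 100/713 ≈ 0.14025.
Pooled p̂ = (113+100)/(887+713) = 213/1600 = 0.13312.
SE = √(p̂(1−p̂)(1/n₁+1/n₂)) = √(0.13312·0.86688·0.00252992) = √(0.00029196) = 0.01709.
z = (0.12740 − 0.14025)/0.01709 = -0.01285/0.01709 = -0.752.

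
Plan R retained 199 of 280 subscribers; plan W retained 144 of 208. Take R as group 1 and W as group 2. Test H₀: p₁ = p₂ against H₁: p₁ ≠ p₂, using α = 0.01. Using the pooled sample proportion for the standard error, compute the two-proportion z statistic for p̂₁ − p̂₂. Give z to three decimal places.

p̂₁ = 199/280 ≈ 0.71071, p̂₂ = 144/208 ≈ 0.69231.
Pooled p̂ = (199+144)/(280+208) = 343/488 = 0.70287.
SE = √(0.208844 × 0.00837912) = 0.04183.
z = (0.71071 − 0.69231)/0.04183 = 0.01840/0.04183 = 0.440.
Two-sided p-value ≈ 2·Φ(−0.440) = 0.6599; since p > α = 0.01, fail to reject H₀.

z = 0.440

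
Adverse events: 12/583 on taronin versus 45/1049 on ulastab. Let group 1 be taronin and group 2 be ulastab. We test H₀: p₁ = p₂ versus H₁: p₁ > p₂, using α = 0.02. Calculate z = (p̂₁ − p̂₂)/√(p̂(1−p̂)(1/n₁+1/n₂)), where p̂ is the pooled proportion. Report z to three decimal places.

p̂₁ = 12/583 = 0.020583, p̂₂ = 45/1049 = 0.042898.
Pooled p̂ = (12+45)/(583+1049) = 57/1632 = 0.034926.
SE = √(0.0337066 × 0.00266855) = 0.009484.
z = (0.020583 − 0.042898)/0.009484 = -0.022315/0.009484 = -2.353.
p-value = P(Z > -2.353) ≈ 0.9907. With α = 0.02, fail to reject H₀.

z = -2.353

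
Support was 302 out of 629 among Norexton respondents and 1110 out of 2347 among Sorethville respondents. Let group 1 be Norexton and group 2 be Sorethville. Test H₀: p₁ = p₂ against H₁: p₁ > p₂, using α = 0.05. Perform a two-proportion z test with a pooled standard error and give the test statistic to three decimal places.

z = 0.320

p̂₁ = 302/629 = 0.480127, p̂₂ = 1110/2347 = 0.472944.
Pooled p̂ = (302+1110)/(629+2347) = 1412/2976 = 0.474462.
SE = √(p̂(1−p̂)(1/n₁+1/n₂)) = √(0.474462·0.525538·0.0020159) = √(0.000502661) = 0.022420.
z = (0.480127 − 0.472944)/0.022420 = 0.007183/0.022420 = 0.320.
p-value = P(Z > 0.320) ≈ 0.3743; since p > α = 0.05, fail to reject H₀.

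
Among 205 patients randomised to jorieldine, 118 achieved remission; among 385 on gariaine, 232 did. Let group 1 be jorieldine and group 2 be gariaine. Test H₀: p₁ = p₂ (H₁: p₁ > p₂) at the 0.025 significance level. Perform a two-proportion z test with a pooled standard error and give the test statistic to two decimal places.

z = -0.64

p̂₁ = 118/205 = 0.5756, p̂₂ = 232/385 = 0.6026.
Pooled p̂ = (118+232)/(205+385) = 350/590 = 0.5932.
SE = √(0.24131 × 0.00747545) = 0.0425.
z = (0.5756 − 0.6026)/0.0425 = -0.0270/0.0425 = -0.64.
p-value = P(Z > -0.635) ≈ 0.7374; since p > α = 0.025, fail to reject H₀.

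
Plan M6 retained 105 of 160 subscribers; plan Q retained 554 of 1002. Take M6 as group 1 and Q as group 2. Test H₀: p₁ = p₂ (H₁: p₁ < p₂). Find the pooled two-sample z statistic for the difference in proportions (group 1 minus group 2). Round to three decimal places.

z = 2.450

p̂₁ = 105/160 = 0.65625, p̂₂ = 554/1002 = 0.55289.
Pooled p̂ = (105+554)/(160+1002) = 659/1162 = 0.56713.
SE = √(0.245494 × 0.007248) = 0.04218.
z = (0.65625 − 0.55289)/0.04218 = 0.10336/0.04218 = 2.450.
p-value = P(Z < 2.450) ≈ 0.9929.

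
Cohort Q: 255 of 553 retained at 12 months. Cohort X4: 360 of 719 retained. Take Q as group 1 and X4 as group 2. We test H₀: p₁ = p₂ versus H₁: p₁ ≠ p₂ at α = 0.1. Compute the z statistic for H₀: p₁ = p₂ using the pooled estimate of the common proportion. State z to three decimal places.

z = -1.400

p̂₁ = 255/553 ≈ 0.46112, p̂₂ = 360/719 ≈ 0.50070.
Pooled p̂ = (255+360)/(553+719) = 615/1272 = 0.48349.
SE = √(p̂(1−p̂)(1/n₁+1/n₂)) = √(0.48349·0.51651·0.00319914) = √(0.000798913) = 0.02827.
z = (0.46112 − 0.50070)/0.02827 = -0.03958/0.02827 = -1.400.
p-value = 2·P(Z > 1.400) ≈ 0.1615. With α = 0.1, fail to reject H₀.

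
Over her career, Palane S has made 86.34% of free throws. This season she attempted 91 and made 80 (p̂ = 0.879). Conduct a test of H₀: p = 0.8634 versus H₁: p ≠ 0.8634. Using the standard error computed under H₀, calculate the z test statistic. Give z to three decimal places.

z = 0.437

p̂ = 80/91 = 0.87912.
Standard error under H₀: √(0.8634×0.1366/91) = 0.03600.
z = (0.87912 − 0.8634)/0.03600 = 0.01572/0.03600 = 0.437.
p-value = 2·P(Z > 0.437) ≈ 0.6623.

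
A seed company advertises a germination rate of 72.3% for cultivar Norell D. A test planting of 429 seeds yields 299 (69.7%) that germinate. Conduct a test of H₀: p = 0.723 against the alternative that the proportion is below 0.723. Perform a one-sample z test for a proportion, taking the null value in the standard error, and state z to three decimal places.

z = -1.205

p̂ = 299/429 = 0.69697.
Under H₀, SE = √(0.723·0.277/429) = √(0.000466832) = 0.02161.
z = (0.69697 − 0.723)/0.02161 = -0.02603/0.02161 = -1.205.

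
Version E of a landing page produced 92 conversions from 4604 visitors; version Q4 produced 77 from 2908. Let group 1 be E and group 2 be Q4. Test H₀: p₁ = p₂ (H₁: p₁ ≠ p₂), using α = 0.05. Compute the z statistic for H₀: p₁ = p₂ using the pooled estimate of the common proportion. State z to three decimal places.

z = -1.849

p̂₁ = 92/4604 ≈ 0.019983, p̂₂ = 77/2908 ≈ 0.026479.
Pooled p̂ = (92+77)/(4604+2908) = 169/7512 = 0.022497.
SE = √(0.0219912 × 0.000561081) = 0.003513.
z = (0.019983 − 0.026479)/0.003513 = -0.006496/0.003513 = -1.849.
Two-sided p-value ≈ 2·Φ(−1.849) = 0.0644; since p > α = 0.05, fail to reject H₀.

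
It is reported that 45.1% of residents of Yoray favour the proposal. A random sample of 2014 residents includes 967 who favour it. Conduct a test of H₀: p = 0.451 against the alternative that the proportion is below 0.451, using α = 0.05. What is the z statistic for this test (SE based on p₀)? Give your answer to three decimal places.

p̂ = 967/2014 = 0.48014.
Under H₀, SE = √(0.451·0.549/2014) = √(0.000122939) = 0.01109.
z = (0.48014 − 0.451)/0.01109 = 0.02914/0.01109 = 2.628.
p-value = P(Z < 2.628) ≈ 0.9957, so at α = 0.05 we fail to reject H₀.

z = 2.628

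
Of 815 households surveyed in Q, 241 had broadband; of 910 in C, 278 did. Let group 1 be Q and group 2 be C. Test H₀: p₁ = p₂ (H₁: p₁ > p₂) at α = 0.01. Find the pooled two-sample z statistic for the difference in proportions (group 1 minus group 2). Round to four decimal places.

p̂₁ = 241/815 ≈ 0.295706, p̂₂ = 278/910 ≈ 0.305495.
Pooled p̂ = (241+278)/(815+910) = 519/1725 = 0.300870.
SE = √(p̂(1−p̂)(1/n₁+1/n₂)) = √(0.300870·0.699130·0.00232589) = √(0.000489245) = 0.022119.
z = (0.295706 − 0.305495)/0.022119 = -0.009789/0.022119 = -0.4426.
p-value = P(Z > -0.443) ≈ 0.6710, so at α = 0.01 we fail to reject H₀.

z = -0.4426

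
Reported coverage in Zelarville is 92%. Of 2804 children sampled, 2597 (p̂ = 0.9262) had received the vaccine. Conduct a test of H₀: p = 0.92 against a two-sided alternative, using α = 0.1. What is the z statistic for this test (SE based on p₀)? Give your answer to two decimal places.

z = 1.21

p̂ = 2597/2804 = 0.92618.
SE = √(p₀(1−p₀)/n) = √(0.0736/2804) = 0.00512.
z = (0.92618 − 0.92)/0.00512 = 0.00618/0.00512 = 1.21.
p-value = 2·P(Z > 1.206) ≈ 0.2280, so at α = 0.1 we fail to reject H₀.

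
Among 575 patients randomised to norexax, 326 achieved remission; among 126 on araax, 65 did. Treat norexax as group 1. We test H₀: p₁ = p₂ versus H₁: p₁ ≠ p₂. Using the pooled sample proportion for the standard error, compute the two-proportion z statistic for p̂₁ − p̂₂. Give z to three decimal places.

p̂₁ = 326/575 ≈ 0.56696, p̂₂ = 65/126 ≈ 0.51587.
Pooled p̂ = (326+65)/(575+126) = 391/701 = 0.55777.
SE = √(0.246662 × 0.00967564) = 0.04885.
z = (0.56696 − 0.51587)/0.04885 = 0.05109/0.04885 = 1.046.
p-value = 2·P(Z > 1.046) ≈ 0.2957.

z = 1.046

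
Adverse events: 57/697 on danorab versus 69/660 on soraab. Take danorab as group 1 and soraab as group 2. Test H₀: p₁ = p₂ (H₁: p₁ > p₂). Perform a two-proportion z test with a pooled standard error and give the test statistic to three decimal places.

z = -1.444

p̂₁ = 57/697 = 0.081779, p̂₂ = 69/660 = 0.104545.
Pooled p̂ = (57+69)/(697+660) = 126/1357 = 0.092852.
SE = √(p̂(1−p̂)(1/n₁+1/n₂)) = √(0.092852·0.907148·0.00294987) = √(0.000248469) = 0.015763.
z = (0.081779 − 0.104545)/0.015763 = -0.022766/0.015763 = -1.444.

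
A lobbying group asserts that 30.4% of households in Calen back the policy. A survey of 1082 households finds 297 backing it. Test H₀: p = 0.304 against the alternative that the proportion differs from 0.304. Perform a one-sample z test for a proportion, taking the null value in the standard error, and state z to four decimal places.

z = -2.1102

p̂ = 297/1082 ≈ 0.2744917.
Standard error under H₀: √(0.304×0.696/1082) = 0.0139839.
z = (0.2744917 − 0.304)/0.0139839 = -0.0295083/0.0139839 = -2.1102.
p-value = 2·P(Z > 2.110) ≈ 0.0348.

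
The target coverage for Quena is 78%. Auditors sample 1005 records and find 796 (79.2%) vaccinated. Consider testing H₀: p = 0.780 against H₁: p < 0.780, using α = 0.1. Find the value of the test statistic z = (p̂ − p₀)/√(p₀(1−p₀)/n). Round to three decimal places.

z = 0.921

p̂ = 796/1005 = 0.79204.
SE = √(p₀(1−p₀)/n) = √(0.1716/1005) = 0.01307.
z = (0.79204 − 0.78)/0.01307 = 0.01204/0.01307 = 0.921.
p-value = P(Z < 0.921) ≈ 0.8216; since p > α = 0.1, fail to reject H₀.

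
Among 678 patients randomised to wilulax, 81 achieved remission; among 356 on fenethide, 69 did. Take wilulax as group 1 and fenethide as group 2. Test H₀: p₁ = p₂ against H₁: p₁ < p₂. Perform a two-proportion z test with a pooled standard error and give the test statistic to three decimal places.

p̂₁ = 81/678 = 0.11947, p̂₂ = 69/356 = 0.19382.
Pooled p̂ = (81+69)/(678+356) = 150/1034 = 0.14507.
SE = √(0.124023 × 0.00428392) = 0.02305.
z = (0.11947 − 0.19382)/0.02305 = -0.07435/0.02305 = -3.226.
p-value = P(Z < -3.226) ≈ 0.0006.

z = -3.226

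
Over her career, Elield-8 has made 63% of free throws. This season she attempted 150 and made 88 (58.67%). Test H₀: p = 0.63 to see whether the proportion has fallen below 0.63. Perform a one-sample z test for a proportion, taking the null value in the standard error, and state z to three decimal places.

z = -1.099

p̂ = 88/150 = 0.58667.
Standard error under H₀: √(0.63×0.37/150) = 0.03942.
z = (0.58667 − 0.63)/0.03942 = -0.04333/0.03942 = -1.099.
p-value = P(Z < -1.099) ≈ 0.1358.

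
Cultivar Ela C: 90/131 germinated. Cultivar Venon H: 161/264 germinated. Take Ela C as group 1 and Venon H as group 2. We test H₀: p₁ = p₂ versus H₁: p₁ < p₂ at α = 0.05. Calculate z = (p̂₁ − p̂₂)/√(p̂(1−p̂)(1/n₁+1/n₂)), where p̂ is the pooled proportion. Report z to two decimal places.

z = 1.50

p̂₁ = 90/131 ≈ 0.6870, p̂₂ = 161/264 ≈ 0.6098.
Pooled p̂ = (90+161)/(131+264) = 251/395 = 0.6354.
SE = √(p̂(1−p̂)(1/n₁+1/n₂)) = √(0.6354·0.3646·0.0114215) = √(0.00264584) = 0.0514.
z = (0.6870 − 0.6098)/0.0514 = 0.0772/0.0514 = 1.50.
p-value = P(Z < 1.500) ≈ 0.9332, so at α = 0.05 we fail to reject H₀.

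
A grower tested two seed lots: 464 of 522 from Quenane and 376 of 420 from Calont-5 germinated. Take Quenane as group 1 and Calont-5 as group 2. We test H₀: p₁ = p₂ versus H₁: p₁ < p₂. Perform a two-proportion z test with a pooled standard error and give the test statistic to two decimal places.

p̂₁ = 464/522 ≈ 0.8889, p̂₂ = 376/420 ≈ 0.8952.
Pooled p̂ = (464+376)/(522+420) = 840/942 = 0.8917.
SE = √(p̂(1−p̂)(1/n₁+1/n₂)) = √(0.8917·0.1083·0.00429666) = √(0.000414867) = 0.0204.
z = (0.8889 − 0.8952)/0.0204 = -0.0063/0.0204 = -0.31.

z = -0.31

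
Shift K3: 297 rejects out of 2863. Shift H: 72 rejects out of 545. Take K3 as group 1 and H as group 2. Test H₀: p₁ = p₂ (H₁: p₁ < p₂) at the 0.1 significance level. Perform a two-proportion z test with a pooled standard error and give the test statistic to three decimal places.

z = -1.954

p̂₁ = 297/2863 = 0.10374, p̂₂ = 72/545 = 0.13211.
Pooled p̂ = (297+72)/(2863+545) = 369/3408 = 0.10827.
SE = √(p̂(1−p̂)(1/n₁+1/n₂)) = √(0.10827·0.89173·0.00218415) = √(0.000210882) = 0.01452.
z = (0.10374 − 0.13211)/0.01452 = -0.02837/0.01452 = -1.954.
p-value = P(Z < -1.954) ≈ 0.0254, so at α = 0.1 we reject H₀.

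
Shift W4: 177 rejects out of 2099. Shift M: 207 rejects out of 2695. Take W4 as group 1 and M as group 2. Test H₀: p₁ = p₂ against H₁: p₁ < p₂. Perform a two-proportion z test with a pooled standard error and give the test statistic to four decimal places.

p̂₁ = 177/2099 = 0.08432587, p̂₂ = 207/2695 = 0.07680891.
Pooled p̂ = (177+207)/(2099+2695) = 384/4794 = 0.08010013.
SE = √(p̂(1−p̂)(1/n₁+1/n₂)) = √(0.08010013·0.91989987·0.000847475) = √(6.24454e-05) = 0.00790224.
z = (0.08432587 − 0.07680891)/0.00790224 = 0.00751696/0.00790224 = 0.9512.
p-value = P(Z < 0.951) ≈ 0.8293.

z = 0.9512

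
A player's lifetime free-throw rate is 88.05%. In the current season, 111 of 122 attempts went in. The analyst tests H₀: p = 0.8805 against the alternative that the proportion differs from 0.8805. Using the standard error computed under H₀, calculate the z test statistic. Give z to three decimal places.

p̂ = 111/122 ≈ 0.90984.
SE = √(p₀(1−p₀)/n) = √(0.10522/122) = 0.02937.
z = (0.90984 − 0.8805)/0.02937 = 0.02934/0.02937 = 0.999.
Two-sided p-value ≈ 2·Φ(−0.999) = 0.3178.

z = 0.999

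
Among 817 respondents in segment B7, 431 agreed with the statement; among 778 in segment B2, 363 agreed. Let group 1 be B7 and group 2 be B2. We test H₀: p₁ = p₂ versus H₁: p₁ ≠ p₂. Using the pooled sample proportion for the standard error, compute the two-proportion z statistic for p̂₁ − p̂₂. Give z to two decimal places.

z = 2.43

p̂₁ = 431/817 ≈ 0.52754, p̂₂ = 363/778 ≈ 0.46658.
Pooled p̂ = (431+363)/(817+778) = 794/1595 = 0.49781.
SE = √(0.249995 × 0.00250934) = 0.02505.
z = (0.52754 − 0.46658)/0.02505 = 0.06096/0.02505 = 2.43.
Two-sided p-value ≈ 2·Φ(−2.434) = 0.0149.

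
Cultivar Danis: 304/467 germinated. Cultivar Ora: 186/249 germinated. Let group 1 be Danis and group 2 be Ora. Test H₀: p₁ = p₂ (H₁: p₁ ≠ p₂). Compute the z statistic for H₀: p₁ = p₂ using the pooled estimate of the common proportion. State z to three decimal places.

z = -2.633

p̂₁ = 304/467 = 0.65096, p̂₂ = 186/249 = 0.74699.
Pooled p̂ = (304+186)/(467+249) = 490/716 = 0.68436.
SE = √(p̂(1−p̂)(1/n₁+1/n₂)) = √(0.68436·0.31564·0.00615739) = √(0.00133007) = 0.03647.
z = (0.65096 − 0.74699)/0.03647 = -0.09603/0.03647 = -2.633.
Two-sided p-value ≈ 2·Φ(−2.633) = 0.0085.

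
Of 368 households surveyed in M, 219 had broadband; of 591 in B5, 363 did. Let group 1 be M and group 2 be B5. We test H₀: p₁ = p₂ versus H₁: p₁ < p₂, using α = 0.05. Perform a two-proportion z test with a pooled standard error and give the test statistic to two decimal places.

p̂₁ = 219/368 ≈ 0.5951, p̂₂ = 363/591 ≈ 0.6142.
Pooled p̂ = (219+363)/(368+591) = 582/959 = 0.6069.
SE = √(p̂(1−p̂)(1/n₁+1/n₂)) = √(0.6069·0.3931·0.00440944) = √(0.00105199) = 0.0324.
z = (0.5951 − 0.6142)/0.0324 = -0.0191/0.0324 = -0.59.
p-value = P(Z < -0.589) ≈ 0.2779; since p > α = 0.05, fail to reject H₀.

z = -0.59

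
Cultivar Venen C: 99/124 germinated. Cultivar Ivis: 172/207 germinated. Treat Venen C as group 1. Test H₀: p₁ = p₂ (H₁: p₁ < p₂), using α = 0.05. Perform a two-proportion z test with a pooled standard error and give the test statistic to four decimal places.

p̂₁ = 99/124 = 0.798387, p̂₂ = 172/207 = 0.830918.
Pooled p̂ = (99+172)/(124+207) = 271/331 = 0.818731.
SE = √(p̂(1−p̂)(1/n₁+1/n₂)) = √(0.818731·0.181269·0.0128954) = √(0.00191382) = 0.043747.
z = (0.798387 − 0.830918)/0.043747 = -0.032531/0.043747 = -0.7436.
p-value = P(Z < -0.744) ≈ 0.2286; since p > α = 0.05, fail to reject H₀.

z = -0.7436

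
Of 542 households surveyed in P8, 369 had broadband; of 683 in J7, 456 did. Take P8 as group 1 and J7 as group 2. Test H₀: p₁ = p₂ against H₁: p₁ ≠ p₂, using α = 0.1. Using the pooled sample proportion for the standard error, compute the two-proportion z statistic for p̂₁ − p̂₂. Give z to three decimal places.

z = 0.488

p̂₁ = 369/542 = 0.68081, p̂₂ = 456/683 = 0.66764.
Pooled p̂ = (369+456)/(542+683) = 825/1225 = 0.67347.
SE = √(0.219908 × 0.00330915) = 0.02698.
z = (0.68081 − 0.66764)/0.02698 = 0.01317/0.02698 = 0.488.
Two-sided p-value ≈ 2·Φ(−0.488) = 0.6254; since p > α = 0.1, fail to reject H₀.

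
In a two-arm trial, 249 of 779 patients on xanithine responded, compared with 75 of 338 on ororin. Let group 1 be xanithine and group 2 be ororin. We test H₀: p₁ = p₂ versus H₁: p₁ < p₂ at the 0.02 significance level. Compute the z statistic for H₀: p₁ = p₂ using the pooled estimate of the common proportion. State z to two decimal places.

p̂₁ = 249/779 ≈ 0.31964, p̂₂ = 75/338 ≈ 0.22189.
Pooled p̂ = (249+75)/(779+338) = 324/1117 = 0.29006.
SE = √(p̂(1−p̂)(1/n₁+1/n₂)) = √(0.29006·0.70994·0.00424228) = √(0.000873596) = 0.02956.
z = (0.31964 − 0.22189)/0.02956 = 0.09775/0.02956 = 3.31.
p-value = P(Z < 3.307) ≈ 0.9995, so at α = 0.02 we fail to reject H₀.

z = 3.31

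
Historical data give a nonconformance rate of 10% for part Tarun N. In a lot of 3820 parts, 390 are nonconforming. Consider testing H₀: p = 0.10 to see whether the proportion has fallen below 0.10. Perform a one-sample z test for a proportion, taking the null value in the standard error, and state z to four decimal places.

z = 0.4315

p̂ = 390/3820 = 0.10209424.
Standard error under H₀: √(0.1×0.9/3820) = 0.00485389.
z = (0.10209424 − 0.1)/0.00485389 = 0.00209424/0.00485389 = 0.4315.
p-value = P(Z < 0.431) ≈ 0.6669.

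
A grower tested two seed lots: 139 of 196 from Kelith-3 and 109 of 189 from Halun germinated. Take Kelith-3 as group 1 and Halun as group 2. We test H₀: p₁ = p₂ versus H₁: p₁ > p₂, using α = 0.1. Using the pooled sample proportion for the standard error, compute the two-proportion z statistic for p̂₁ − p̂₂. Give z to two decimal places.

p̂₁ = 139/196 = 0.70918, p̂₂ = 109/189 = 0.57672.
Pooled p̂ = (139+109)/(196+189) = 248/385 = 0.64416.
SE = √(0.229219 × 0.010393) = 0.04881.
z = (0.70918 − 0.57672)/0.04881 = 0.13246/0.04881 = 2.71.
p-value = P(Z > 2.714) ≈ 0.0033. With α = 0.1, reject H₀.

z = 2.71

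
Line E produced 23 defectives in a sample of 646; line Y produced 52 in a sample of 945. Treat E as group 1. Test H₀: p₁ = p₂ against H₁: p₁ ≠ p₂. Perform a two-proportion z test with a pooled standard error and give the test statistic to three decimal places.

p̂₁ = 23/646 ≈ 0.035604, p̂₂ = 52/945 ≈ 0.055026.
Pooled p̂ = (23+52)/(646+945) = 75/1591 = 0.047140.
SE = √(p̂(1−p̂)(1/n₁+1/n₂)) = √(0.047140·0.952860·0.00260619) = √(0.000117065) = 0.010820.
z = (0.035604 − 0.055026)/0.010820 = -0.019422/0.010820 = -1.795.

z = -1.795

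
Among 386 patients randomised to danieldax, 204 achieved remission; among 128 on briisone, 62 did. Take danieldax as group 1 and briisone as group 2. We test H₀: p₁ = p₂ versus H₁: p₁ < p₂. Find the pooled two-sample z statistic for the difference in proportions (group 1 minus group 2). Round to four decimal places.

p̂₁ = 204/386 = 0.528497, p̂₂ = 62/128 = 0.484375.
Pooled p̂ = (204+62)/(386+128) = 266/514 = 0.517510.
SE = √(0.249693 × 0.0104032) = 0.050967.
z = (0.528497 − 0.484375)/0.050967 = 0.044122/0.050967 = 0.8657.
p-value = P(Z < 0.866) ≈ 0.8067.

z = 0.8657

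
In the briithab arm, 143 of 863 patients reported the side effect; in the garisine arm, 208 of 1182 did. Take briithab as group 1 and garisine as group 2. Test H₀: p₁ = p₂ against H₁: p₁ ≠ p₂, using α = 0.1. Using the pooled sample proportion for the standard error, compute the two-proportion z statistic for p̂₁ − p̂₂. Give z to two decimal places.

z = -0.61

p̂₁ = 143/863 ≈ 0.1657, p̂₂ = 208/1182 ≈ 0.1760.
Pooled p̂ = (143+208)/(863+1182) = 351/2045 = 0.1716.
SE = √(p̂(1−p̂)(1/n₁+1/n₂)) = √(0.1716·0.8284·0.00200477) = √(0.000285035) = 0.0169.
z = (0.1657 − 0.1760)/0.0169 = -0.0103/0.0169 = -0.61.
Two-sided p-value ≈ 2·Φ(−0.608) = 0.5429; since p > α = 0.1, fail to reject H₀.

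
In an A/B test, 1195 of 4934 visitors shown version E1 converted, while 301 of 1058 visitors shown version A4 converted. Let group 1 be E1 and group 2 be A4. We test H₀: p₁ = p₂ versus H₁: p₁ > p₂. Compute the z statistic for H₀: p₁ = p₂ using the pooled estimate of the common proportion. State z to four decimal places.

z = -2.8848

p̂₁ = 1195/4934 ≈ 0.242197, p̂₂ = 301/1058 ≈ 0.284499.
Pooled p̂ = (1195+301)/(4934+1058) = 1496/5992 = 0.249666.
SE = √(p̂(1−p̂)(1/n₁+1/n₂)) = √(0.249666·0.750334·0.00114785) = √(0.000215031) = 0.014664.
z = (0.242197 − 0.284499)/0.014664 = -0.042302/0.014664 = -2.8848.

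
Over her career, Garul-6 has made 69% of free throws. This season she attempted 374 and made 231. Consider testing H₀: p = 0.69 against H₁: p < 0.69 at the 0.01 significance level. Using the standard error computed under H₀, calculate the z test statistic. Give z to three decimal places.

p̂ = 231/374 ≈ 0.617647.
SE = √(p₀(1−p₀)/n) = √(0.2139/374) = 0.023915.
z = (0.617647 − 0.69)/0.023915 = -0.072353/0.023915 = -3.025.
p-value = P(Z < -3.025) ≈ 0.0012. With α = 0.01, reject H₀.

z = -3.025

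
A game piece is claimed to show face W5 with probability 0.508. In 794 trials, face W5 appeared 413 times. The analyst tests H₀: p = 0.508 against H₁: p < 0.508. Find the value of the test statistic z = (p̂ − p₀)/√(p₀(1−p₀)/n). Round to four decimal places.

p̂ = 413/794 = 0.520151.
Under H₀, SE = √(0.508·0.492/794) = √(0.000314781) = 0.017742.
z = (0.520151 − 0.508)/0.017742 = 0.012151/0.017742 = 0.6849.
p-value = P(Z < 0.685) ≈ 0.7533.

z = 0.6849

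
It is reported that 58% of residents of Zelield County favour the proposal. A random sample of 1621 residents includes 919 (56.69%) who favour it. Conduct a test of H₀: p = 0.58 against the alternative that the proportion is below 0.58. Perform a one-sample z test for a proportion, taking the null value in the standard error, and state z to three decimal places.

p̂ = 919/1621 ≈ 0.56693.
Under H₀, SE = √(0.58·0.42/1621) = √(0.000150278) = 0.01226.
z = (0.56693 − 0.58)/0.01226 = -0.01307/0.01226 = -1.066.
p-value = P(Z < -1.066) ≈ 0.1432.

z = -1.066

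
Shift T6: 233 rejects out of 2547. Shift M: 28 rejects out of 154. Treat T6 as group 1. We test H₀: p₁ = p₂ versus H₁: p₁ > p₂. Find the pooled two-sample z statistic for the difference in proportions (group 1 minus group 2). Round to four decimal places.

z = -3.6846

p̂₁ = 233/2547 ≈ 0.091480, p̂₂ = 28/154 ≈ 0.181818.
Pooled p̂ = (233+28)/(2547+154) = 261/2701 = 0.096631.
SE = √(p̂(1−p̂)(1/n₁+1/n₂)) = √(0.096631·0.903369·0.00688613) = √(0.000601113) = 0.024518.
z = (0.091480 − 0.181818)/0.024518 = -0.090338/0.024518 = -3.6846.
p-value = P(Z > -3.685) ≈ 0.9999.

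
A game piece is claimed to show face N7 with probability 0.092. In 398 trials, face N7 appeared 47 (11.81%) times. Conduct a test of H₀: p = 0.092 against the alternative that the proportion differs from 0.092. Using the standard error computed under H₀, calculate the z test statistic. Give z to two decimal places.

z = 1.80

p̂ = 47/398 ≈ 0.1181.
SE = √(p₀(1−p₀)/n) = √(0.083536/398) = 0.0145.
z = (0.1181 − 0.092)/0.0145 = 0.0261/0.0145 = 1.80.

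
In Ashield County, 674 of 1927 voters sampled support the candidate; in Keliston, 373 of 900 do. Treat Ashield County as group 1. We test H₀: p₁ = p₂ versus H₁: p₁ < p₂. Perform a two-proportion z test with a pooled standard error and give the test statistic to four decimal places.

z = -3.3174

p̂₁ = 674/1927 = 0.3497665, p̂₂ = 373/900 = 0.4144444.
Pooled p̂ = (674+373)/(1927+900) = 1047/2827 = 0.3703573.
SE = √(0.233193 × 0.00163005) = 0.0194966.
z = (0.3497665 − 0.4144444)/0.0194966 = -0.0646779/0.0194966 = -3.3174.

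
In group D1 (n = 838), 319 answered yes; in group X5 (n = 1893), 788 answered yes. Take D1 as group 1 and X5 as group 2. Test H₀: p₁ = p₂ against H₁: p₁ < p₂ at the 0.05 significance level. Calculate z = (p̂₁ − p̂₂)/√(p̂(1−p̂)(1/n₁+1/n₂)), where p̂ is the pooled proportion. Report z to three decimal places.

p̂₁ = 319/838 = 0.38067, p̂₂ = 788/1893 = 0.41627.
Pooled p̂ = (319+788)/(838+1893) = 1107/2731 = 0.40535.
SE = √(0.241041 × 0.00172158) = 0.02037.
z = (0.38067 − 0.41627)/0.02037 = -0.03560/0.02037 = -1.748.
p-value = P(Z < -1.748) ≈ 0.0403. With α = 0.05, reject H₀.

z = -1.748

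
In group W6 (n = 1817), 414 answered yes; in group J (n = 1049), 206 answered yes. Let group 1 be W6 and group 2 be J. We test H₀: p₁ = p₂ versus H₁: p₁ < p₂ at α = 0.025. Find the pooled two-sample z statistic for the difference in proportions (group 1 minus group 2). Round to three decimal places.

z = 1.971

p̂₁ = 414/1817 ≈ 0.22785, p̂₂ = 206/1049 ≈ 0.19638.
Pooled p̂ = (414+206)/(1817+1049) = 620/2866 = 0.21633.
SE = √(p̂(1−p̂)(1/n₁+1/n₂)) = √(0.21633·0.78367·0.00150365) = √(0.000254915) = 0.01597.
z = (0.22785 − 0.19638)/0.01597 = 0.03147/0.01597 = 1.971.
p-value = P(Z < 1.971) ≈ 0.9756, so at α = 0.025 we fail to reject H₀.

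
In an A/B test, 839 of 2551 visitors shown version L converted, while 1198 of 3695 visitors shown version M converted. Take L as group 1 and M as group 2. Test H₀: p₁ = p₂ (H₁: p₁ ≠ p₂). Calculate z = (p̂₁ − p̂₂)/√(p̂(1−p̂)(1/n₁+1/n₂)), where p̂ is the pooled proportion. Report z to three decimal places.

p̂₁ = 839/2551 ≈ 0.32889, p̂₂ = 1198/3695 ≈ 0.32422.
Pooled p̂ = (839+1198)/(2551+3695) = 2037/6246 = 0.32613.
SE = √(p̂(1−p̂)(1/n₁+1/n₂)) = √(0.32613·0.67387·0.000662639) = √(0.000145627) = 0.01207.
z = (0.32889 − 0.32422)/0.01207 = 0.00467/0.01207 = 0.387.
p-value = 2·P(Z > 0.387) ≈ 0.6988.

z = 0.387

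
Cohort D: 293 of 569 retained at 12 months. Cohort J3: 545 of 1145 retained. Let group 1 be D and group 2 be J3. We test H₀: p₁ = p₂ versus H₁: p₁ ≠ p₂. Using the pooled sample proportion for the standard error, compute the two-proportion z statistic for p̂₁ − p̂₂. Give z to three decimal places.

p̂₁ = 293/569 = 0.514938, p̂₂ = 545/1145 = 0.475983.
Pooled p̂ = (293+545)/(569+1145) = 838/1714 = 0.488915.
SE = √(0.249877 × 0.00263083) = 0.025640.
z = (0.514938 − 0.475983)/0.025640 = 0.038955/0.025640 = 1.519.
p-value = 2·P(Z > 1.519) ≈ 0.1287.

z = 1.519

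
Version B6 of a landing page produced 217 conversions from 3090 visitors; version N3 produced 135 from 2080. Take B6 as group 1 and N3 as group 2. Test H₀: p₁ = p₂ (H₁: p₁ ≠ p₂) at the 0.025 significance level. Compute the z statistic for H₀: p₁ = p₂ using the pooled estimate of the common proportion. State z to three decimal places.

p̂₁ = 217/3090 = 0.070227, p̂₂ = 135/2080 = 0.064904.
Pooled p̂ = (217+135)/(3090+2080) = 352/5170 = 0.068085.
SE = √(p̂(1−p̂)(1/n₁+1/n₂)) = √(0.068085·0.931915·0.000804394) = √(5.10384e-05) = 0.007144.
z = (0.070227 − 0.064904)/0.007144 = 0.005323/0.007144 = 0.745.
Two-sided p-value ≈ 2·Φ(−0.745) = 0.4562. With α = 0.025, fail to reject H₀.

z = 0.745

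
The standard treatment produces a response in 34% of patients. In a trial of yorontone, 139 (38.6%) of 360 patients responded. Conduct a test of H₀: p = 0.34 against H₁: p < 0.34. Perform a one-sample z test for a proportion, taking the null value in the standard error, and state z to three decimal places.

p̂ = 139/360 = 0.38611.
Under H₀, SE = √(0.34·0.66/360) = √(0.000623333) = 0.02497.
z = (0.38611 − 0.34)/0.02497 = 0.04611/0.02497 = 1.847.
p-value = P(Z < 1.847) ≈ 0.9676.

z = 1.847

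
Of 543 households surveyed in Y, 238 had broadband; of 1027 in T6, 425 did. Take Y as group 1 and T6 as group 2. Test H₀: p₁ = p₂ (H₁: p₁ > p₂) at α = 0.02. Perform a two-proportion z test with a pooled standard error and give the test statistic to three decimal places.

z = 0.934

p̂₁ = 238/543 ≈ 0.43831, p̂₂ = 425/1027 ≈ 0.41383.
Pooled p̂ = (238+425)/(543+1027) = 663/1570 = 0.42229.
SE = √(0.243962 × 0.00281533) = 0.02621.
z = (0.43831 − 0.41383)/0.02621 = 0.02448/0.02621 = 0.934.
p-value = P(Z > 0.934) ≈ 0.1751, so at α = 0.02 we fail to reject H₀.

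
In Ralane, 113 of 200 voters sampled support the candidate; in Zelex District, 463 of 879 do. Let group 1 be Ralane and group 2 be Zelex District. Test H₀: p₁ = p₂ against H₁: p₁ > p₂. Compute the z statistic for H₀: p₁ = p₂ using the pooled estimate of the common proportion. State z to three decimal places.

z = 0.979

p̂₁ = 113/200 = 0.56500, p̂₂ = 463/879 = 0.52673.
Pooled p̂ = (113+463)/(200+879) = 576/1079 = 0.53383.
SE = √(0.248856 × 0.00613766) = 0.03908.
z = (0.56500 − 0.52673)/0.03908 = 0.03827/0.03908 = 0.979.
p-value = P(Z > 0.979) ≈ 0.1638.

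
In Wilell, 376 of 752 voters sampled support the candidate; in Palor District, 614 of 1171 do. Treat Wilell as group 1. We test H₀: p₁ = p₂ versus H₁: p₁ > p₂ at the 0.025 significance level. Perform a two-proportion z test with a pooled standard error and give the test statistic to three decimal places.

z = -1.042

p̂₁ = 376/752 = 0.50000, p̂₂ = 614/1171 = 0.52434.
Pooled p̂ = (376+614)/(752+1171) = 990/1923 = 0.51482.
SE = √(0.24978 × 0.00218376) = 0.02336.
z = (0.50000 − 0.52434)/0.02336 = -0.02434/0.02336 = -1.042.
p-value = P(Z > -1.042) ≈ 0.8513, so at α = 0.025 we fail to reject H₀.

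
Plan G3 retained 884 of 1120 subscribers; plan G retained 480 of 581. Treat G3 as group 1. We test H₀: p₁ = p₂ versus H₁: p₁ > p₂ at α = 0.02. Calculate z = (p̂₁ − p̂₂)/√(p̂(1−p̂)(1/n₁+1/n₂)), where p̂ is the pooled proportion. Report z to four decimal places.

p̂₁ = 884/1120 ≈ 0.7892857, p̂₂ = 480/581 ≈ 0.8261618.
Pooled p̂ = (884+480)/(1120+581) = 1364/1701 = 0.8018812.
SE = √(p̂(1−p̂)(1/n₁+1/n₂)) = √(0.8018812·0.1981188·0.00261403) = √(0.000415285) = 0.0203785.
z = (0.7892857 − 0.8261618)/0.0203785 = -0.0368761/0.0203785 = -1.8096.
p-value = P(Z > -1.810) ≈ 0.9648. With α = 0.02, fail to reject H₀.

z = -1.8096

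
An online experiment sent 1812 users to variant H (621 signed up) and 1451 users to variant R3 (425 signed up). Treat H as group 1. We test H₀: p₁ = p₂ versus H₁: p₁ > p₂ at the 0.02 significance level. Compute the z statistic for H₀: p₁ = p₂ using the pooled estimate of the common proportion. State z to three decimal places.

z = 3.030

p̂₁ = 621/1812 = 0.34272, p̂₂ = 425/1451 = 0.29290.
Pooled p̂ = (621+425)/(1812+1451) = 1046/3263 = 0.32056.
SE = √(p̂(1−p̂)(1/n₁+1/n₂)) = √(0.32056·0.67944·0.00124106) = √(0.000270305) = 0.01644.
z = (0.34272 − 0.29290)/0.01644 = 0.04982/0.01644 = 3.030.
p-value = P(Z > 3.030) ≈ 0.0012; since p < α = 0.02, reject H₀.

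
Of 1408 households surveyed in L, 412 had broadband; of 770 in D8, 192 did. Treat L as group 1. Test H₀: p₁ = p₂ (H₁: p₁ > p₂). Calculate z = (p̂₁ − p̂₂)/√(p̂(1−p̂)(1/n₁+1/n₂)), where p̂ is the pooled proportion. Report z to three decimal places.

z = 2.156

p̂₁ = 412/1408 = 0.292614, p̂₂ = 192/770 = 0.249351.
Pooled p̂ = (412+192)/(1408+770) = 604/2178 = 0.277319.
SE = √(0.200413 × 0.00200893) = 0.020065.
z = (0.292614 − 0.249351)/0.020065 = 0.043263/0.020065 = 2.156.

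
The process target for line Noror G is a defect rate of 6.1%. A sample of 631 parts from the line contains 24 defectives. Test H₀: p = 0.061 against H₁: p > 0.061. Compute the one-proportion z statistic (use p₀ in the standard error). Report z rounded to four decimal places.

z = -2.4104

p̂ = 24/631 ≈ 0.0380349.
SE = √(p₀(1−p₀)/n) = √(0.057279/631) = 0.0095276.
z = (0.0380349 − 0.061)/0.0095276 = -0.0229651/0.0095276 = -2.4104.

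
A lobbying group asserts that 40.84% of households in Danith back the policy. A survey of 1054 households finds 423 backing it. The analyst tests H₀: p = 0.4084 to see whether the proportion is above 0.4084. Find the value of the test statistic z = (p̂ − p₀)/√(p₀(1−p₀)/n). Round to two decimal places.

p̂ = 423/1054 = 0.4013.
Standard error under H₀: √(0.4084×0.5916/1054) = 0.0151.
z = (0.4013 − 0.4084)/0.0151 = -0.0071/0.0151 = -0.47.
p-value = P(Z > -0.467) ≈ 0.6798.

z = -0.47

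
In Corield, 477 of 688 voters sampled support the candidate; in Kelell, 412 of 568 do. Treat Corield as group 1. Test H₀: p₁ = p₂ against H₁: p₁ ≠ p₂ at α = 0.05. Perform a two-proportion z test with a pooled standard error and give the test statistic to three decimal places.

z = -1.243

p̂₁ = 477/688 ≈ 0.69331, p̂₂ = 412/568 ≈ 0.72535.
Pooled p̂ = (477+412)/(688+568) = 889/1256 = 0.70780.
SE = √(0.206818 × 0.00321405) = 0.02578.
z = (0.69331 − 0.72535)/0.02578 = -0.03204/0.02578 = -1.243.
Two-sided p-value ≈ 2·Φ(−1.243) = 0.2140. With α = 0.05, fail to reject H₀.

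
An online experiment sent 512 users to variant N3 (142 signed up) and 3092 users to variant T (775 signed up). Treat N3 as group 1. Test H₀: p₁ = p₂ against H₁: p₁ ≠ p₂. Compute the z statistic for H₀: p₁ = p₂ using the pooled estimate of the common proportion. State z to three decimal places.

p̂₁ = 142/512 = 0.277344, p̂₂ = 775/3092 = 0.250647.
Pooled p̂ = (142+775)/(512+3092) = 917/3604 = 0.254440.
SE = √(0.1897 × 0.00227654) = 0.020781.
z = (0.277344 − 0.250647)/0.020781 = 0.026697/0.020781 = 1.285.
p-value = 2·P(Z > 1.285) ≈ 0.1989.

z = 1.285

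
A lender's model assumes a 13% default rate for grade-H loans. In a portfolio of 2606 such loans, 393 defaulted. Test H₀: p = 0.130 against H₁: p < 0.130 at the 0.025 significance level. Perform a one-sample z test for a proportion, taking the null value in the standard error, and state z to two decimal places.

z = 3.16

p̂ = 393/2606 ≈ 0.15081.
Under H₀, SE = √(0.13·0.87/2606) = √(4.33998e-05) = 0.00659.
z = (0.15081 − 0.13)/0.00659 = 0.02081/0.00659 = 3.16.
p-value = P(Z < 3.158) ≈ 0.9992. With α = 0.025, fail to reject H₀.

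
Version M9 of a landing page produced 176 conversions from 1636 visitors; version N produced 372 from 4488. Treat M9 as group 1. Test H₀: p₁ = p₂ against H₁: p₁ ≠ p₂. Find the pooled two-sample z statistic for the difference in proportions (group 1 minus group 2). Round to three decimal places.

p̂₁ = 176/1636 = 0.107579, p̂₂ = 372/4488 = 0.082888.
Pooled p̂ = (176+372)/(1636+4488) = 548/6124 = 0.089484.
SE = √(p̂(1−p̂)(1/n₁+1/n₂)) = √(0.089484·0.910516·0.000834063) = √(6.79567e-05) = 0.008244.
z = (0.107579 − 0.082888)/0.008244 = 0.024691/0.008244 = 2.995.

z = 2.995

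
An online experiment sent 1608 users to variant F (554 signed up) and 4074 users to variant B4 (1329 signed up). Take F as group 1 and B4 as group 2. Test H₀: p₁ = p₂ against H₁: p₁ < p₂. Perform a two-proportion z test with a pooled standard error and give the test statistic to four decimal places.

p̂₁ = 554/1608 = 0.3445274, p̂₂ = 1329/4074 = 0.3262150.
Pooled p̂ = (554+1329)/(1608+4074) = 1883/5682 = 0.3313974.
SE = √(0.221573 × 0.00086735) = 0.0138630.
z = (0.3445274 − 0.3262150)/0.0138630 = 0.0183124/0.0138630 = 1.3210.

z = 1.3210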